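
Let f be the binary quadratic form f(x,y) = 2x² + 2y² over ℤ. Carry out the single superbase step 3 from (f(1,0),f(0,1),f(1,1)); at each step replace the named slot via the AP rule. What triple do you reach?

start (2,2,4) = (f(1,0),f(0,1),f(1,1))
replace slot 3: 2·(2+2) − 4 = 4 → (2,2,4)

2,2,4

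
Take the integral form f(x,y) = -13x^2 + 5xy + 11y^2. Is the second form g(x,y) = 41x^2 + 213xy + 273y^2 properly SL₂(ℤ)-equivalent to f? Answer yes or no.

D₁ = 597, D₂ = 597
river cycle of f (length 10): (11, 17, -7), (-7, 11, 17), (17, 23, -1), (-1, 23, 17), (17, 11, -7), (-7, 17, 11), (11, 5, -13), (-13, 21, 3), (3, 21, -13), (-13, 5, 11)
river cycle of g (length 10): (3, 21, -13), (-13, 5, 11), (11, 17, -7), (-7, 11, 17), (17, 23, -1), (-1, 23, 17), (17, 11, -7), (-7, 17, 11), (11, 5, -13), (-13, 21, 3)
cycles coincide ⇒ equivalent

yes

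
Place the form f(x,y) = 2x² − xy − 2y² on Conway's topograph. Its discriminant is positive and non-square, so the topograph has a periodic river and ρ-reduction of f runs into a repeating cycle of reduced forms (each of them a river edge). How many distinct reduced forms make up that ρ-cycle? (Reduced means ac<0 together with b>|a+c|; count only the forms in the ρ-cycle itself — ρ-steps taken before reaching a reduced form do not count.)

D = 17, ⌊√D⌋ = 4
descent: ρ → (-2,1,2)  [lands on river]
river: ρ → (2,3,-1)
river: ρ → (-1,3,2)
river: ρ → (2,1,-2)
river: ρ → (-2,3,1)
river: ρ → (1,3,-2)
ρ-cycle length = 6 (tail of 1 descent step not counted)

6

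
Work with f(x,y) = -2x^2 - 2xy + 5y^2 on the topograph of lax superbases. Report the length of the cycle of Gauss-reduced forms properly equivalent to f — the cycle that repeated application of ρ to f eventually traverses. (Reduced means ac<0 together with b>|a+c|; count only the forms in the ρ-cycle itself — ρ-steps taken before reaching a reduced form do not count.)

D = 44, ⌊√D⌋ = 6
descent: ρ → (5,2,-2)
descent: ρ → (-2,6,1)  [lands on river]
river: ρ → (1,6,-2)
ρ-cycle length = 2 (tail of 2 descent steps not counted)

2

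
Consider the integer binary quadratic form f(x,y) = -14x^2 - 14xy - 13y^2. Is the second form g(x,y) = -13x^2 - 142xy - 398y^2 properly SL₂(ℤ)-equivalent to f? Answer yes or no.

D₁ = -532, D₂ = -532
f is negative-definite; reduce −f:
−f: flip: (14,14,13)→(13,-14,14)
−f: translate: b→12 (≡-14 mod 26), so (13,-14,14)→(13,12,13)
−f: reduced (well bottom): (13,12,13) with a≤c, −a<b≤a
flip sign back: reduced form of f is (-13,-12,-13)
g is negative-definite; reduce −g:
−g: translate: b→12 (≡142 mod 26), so (13,142,398)→(13,12,13)
−g: reduced (well bottom): (13,12,13) with a≤c, −a<b≤a
flip sign back: reduced form of g is (-13,-12,-13)
reduced forms (-13, -12, -13) vs (-13, -12, -13) ⇒ equivalent

yes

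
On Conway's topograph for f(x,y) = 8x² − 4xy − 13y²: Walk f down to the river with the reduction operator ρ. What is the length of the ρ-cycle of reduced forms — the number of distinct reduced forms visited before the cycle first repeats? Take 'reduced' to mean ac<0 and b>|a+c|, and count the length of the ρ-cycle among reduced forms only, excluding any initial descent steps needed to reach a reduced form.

D = 432, ⌊√D⌋ = 20
descent: ρ → (-13,4,8)
descent: ρ → (8,12,-9)  [lands on river]
river: ρ → (-9,6,11)
river: ρ → (11,16,-4)
river: ρ → (-4,16,11)
river: ρ → (11,6,-9)
river: ρ → (-9,12,8)
river: ρ → (8,20,-1)
river: ρ → (-1,20,8)
ρ-cycle length = 8 (tail of 2 descent steps not counted)

8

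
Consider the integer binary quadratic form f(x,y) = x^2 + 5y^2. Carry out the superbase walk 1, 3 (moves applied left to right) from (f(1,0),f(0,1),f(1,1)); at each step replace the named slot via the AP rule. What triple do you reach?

start (1,5,6) = (f(1,0),f(0,1),f(1,1))
replace slot 1: 2·(5+6) − 1 = 21 → (21,5,6)
replace slot 3: 2·(21+5) − 6 = 46 → (21,5,46)

21,5,46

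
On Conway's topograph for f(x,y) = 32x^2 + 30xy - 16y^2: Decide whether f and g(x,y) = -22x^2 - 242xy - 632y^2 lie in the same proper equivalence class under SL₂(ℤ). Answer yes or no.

D₁ = 2948, D₂ = 2948
river cycle of f (length 18): (-16, 34, 28), (28, 22, -22), (-22, 22, 28), (28, 34, -16), (-16, 30, 32), (32, 34, -14), (-14, 50, 8), (8, 46, -26), (-26, 6, 28), (28, 50, -4), … (8 more)
river cycle of g (length 18): (-22, 22, 28), (28, 34, -16), (-16, 30, 32), (32, 34, -14), (-14, 50, 8), (8, 46, -26), (-26, 6, 28), (28, 50, -4), (-4, 54, 2), (2, 54, -4), … (8 more)
cycles coincide ⇒ equivalent

yes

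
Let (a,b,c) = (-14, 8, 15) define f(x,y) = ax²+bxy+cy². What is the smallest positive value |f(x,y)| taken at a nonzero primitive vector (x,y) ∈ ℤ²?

river: ρ → (15,22,-7)
river: ρ → (-7,20,18)
river: ρ → (18,16,-9)
river: ρ → (-9,20,14)
river: ρ → (14,8,-15)
river: ρ → (-15,22,7)
river: ρ → (7,20,-18)
river: ρ → (-18,16,9)
river: ρ → (9,20,-14)
river: ρ → (-14,8,15)
closes: descent 0, river 10
min |a| on river = 7

7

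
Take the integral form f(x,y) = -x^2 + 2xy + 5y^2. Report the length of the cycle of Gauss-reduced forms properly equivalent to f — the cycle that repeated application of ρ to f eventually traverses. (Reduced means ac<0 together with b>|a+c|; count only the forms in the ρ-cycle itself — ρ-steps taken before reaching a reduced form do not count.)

D = 24, ⌊√D⌋ = 4
descent: ρ → (5,-2,-1)
descent: ρ → (-1,4,2)  [lands on river]
river: ρ → (2,4,-1)
ρ-cycle length = 2 (tail of 2 descent steps not counted)

2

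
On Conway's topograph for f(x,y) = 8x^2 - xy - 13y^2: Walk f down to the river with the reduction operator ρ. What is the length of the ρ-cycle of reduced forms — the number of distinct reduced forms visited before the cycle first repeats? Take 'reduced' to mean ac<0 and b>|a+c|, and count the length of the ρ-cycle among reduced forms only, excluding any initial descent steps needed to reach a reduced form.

D = 417, ⌊√D⌋ = 20
descent: ρ → (-13,1,8)
descent: ρ → (8,15,-6)  [lands on river]
river: ρ → (-6,9,14)
river: ρ → (14,19,-1)
river: ρ → (-1,19,14)
river: ρ → (14,9,-6)
river: ρ → (-6,15,8)
river: ρ → (8,17,-4)
river: ρ → (-4,15,12)
river: ρ → (12,9,-7)
river: ρ → (-7,19,2)
river: ρ → (2,17,-16)
river: ρ → (-16,15,3)
river: ρ → (3,15,-16)
river: ρ → (-16,17,2)
river: ρ → (2,19,-7)
river: ρ → (-7,9,12)
river: ρ → (12,15,-4)
river: ρ → (-4,17,8)
ρ-cycle length = 18 (tail of 2 descent steps not counted)

18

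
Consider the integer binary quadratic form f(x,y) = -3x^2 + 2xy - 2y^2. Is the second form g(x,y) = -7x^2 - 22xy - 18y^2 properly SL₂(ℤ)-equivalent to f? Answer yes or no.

D₁ = -20, D₂ = -20
f is negative-definite; reduce −f:
−f: flip: (3,-2,2)→(2,2,3)
−f: reduced (well bottom): (2,2,3) with a≤c, −a<b≤a
flip sign back: reduced form of f is (-2,-2,-3)
g is negative-definite; reduce −g:
−g: translate: b→-6 (≡22 mod 14), so (7,22,18)→(7,-6,2)
−g: flip: (7,-6,2)→(2,6,7)
−g: translate: b→2 (≡6 mod 4), so (2,6,7)→(2,2,3)
−g: reduced (well bottom): (2,2,3) with a≤c, −a<b≤a
flip sign back: reduced form of g is (-2,-2,-3)
reduced forms (-2, -2, -3) vs (-2, -2, -3) ⇒ equivalent

yes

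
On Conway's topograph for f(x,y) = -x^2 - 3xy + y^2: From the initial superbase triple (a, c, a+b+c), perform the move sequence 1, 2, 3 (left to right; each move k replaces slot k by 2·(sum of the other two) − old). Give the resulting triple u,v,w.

start (-1,1,-3) = (f(1,0),f(0,1),f(1,1))
replace slot 1: 2·(1+(-3)) − (-1) = -3 → (-3,1,-3)
replace slot 2: 2·((-3)+(-3)) − 1 = -13 → (-3,-13,-3)
replace slot 3: 2·((-3)+(-13)) − (-3) = -29 → (-3,-13,-29)

-3,-13,-29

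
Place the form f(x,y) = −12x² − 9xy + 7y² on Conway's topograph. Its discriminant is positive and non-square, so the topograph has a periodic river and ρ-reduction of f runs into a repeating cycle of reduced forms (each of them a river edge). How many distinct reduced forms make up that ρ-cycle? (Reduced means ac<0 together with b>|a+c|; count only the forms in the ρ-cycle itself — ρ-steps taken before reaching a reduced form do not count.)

D = 417, ⌊√D⌋ = 20
descent: ρ → (7,9,-12)  [lands on river]
river: ρ → (-12,15,4)
river: ρ → (4,17,-8)
river: ρ → (-8,15,6)
river: ρ → (6,9,-14)
river: ρ → (-14,19,1)
river: ρ → (1,19,-14)
river: ρ → (-14,9,6)
river: ρ → (6,15,-8)
river: ρ → (-8,17,4)
river: ρ → (4,15,-12)
river: ρ → (-12,9,7)
river: ρ → (7,19,-2)
river: ρ → (-2,17,16)
river: ρ → (16,15,-3)
river: ρ → (-3,15,16)
river: ρ → (16,17,-2)
river: ρ → (-2,19,7)
ρ-cycle length = 18 (tail of 1 descent step not counted)

18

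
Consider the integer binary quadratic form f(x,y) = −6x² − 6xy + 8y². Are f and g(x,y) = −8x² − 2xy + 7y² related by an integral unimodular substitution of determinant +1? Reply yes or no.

D₁ = 228, D₂ = 228
river cycle of f (length 6): (8, 6, -6), (-6, 6, 8), (8, 10, -4), (-4, 14, 2), (2, 14, -4), (-4, 10, 8)
river cycle of g (length 6): (7, 2, -8), (-8, 14, 1), (1, 14, -8), (-8, 2, 7), (7, 12, -3), (-3, 12, 7)
cycles differ ⇒ inequivalent

no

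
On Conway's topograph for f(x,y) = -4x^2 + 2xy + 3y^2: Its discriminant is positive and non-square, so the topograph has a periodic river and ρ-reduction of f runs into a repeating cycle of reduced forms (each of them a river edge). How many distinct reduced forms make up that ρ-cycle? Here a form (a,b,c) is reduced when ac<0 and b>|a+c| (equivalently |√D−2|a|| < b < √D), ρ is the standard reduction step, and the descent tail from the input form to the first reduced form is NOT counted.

D = 52, ⌊√D⌋ = 7
river: ρ → (3,4,-3)
river: ρ → (-3,2,4)
river: ρ → (4,6,-1)
river: ρ → (-1,6,4)
river: ρ → (4,2,-3)
river: ρ → (-3,4,3)
river: ρ → (3,2,-4)
river: ρ → (-4,6,1)
river: ρ → (1,6,-4)
river: ρ → (-4,2,3)
ρ-cycle length = 10 (tail of 0 descent steps not counted)

10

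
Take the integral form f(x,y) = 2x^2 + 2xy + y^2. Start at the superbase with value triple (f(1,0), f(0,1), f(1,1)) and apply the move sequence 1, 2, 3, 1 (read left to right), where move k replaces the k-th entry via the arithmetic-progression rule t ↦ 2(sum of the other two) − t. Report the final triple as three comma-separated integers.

start (2,1,5) = (f(1,0),f(0,1),f(1,1))
replace slot 1: 2·(1+5) − 2 = 10 → (10,1,5)
replace slot 2: 2·(10+5) − 1 = 29 → (10,29,5)
replace slot 3: 2·(10+29) − 5 = 73 → (10,29,73)
replace slot 1: 2·(29+73) − 10 = 194 → (194,29,73)

194,29,73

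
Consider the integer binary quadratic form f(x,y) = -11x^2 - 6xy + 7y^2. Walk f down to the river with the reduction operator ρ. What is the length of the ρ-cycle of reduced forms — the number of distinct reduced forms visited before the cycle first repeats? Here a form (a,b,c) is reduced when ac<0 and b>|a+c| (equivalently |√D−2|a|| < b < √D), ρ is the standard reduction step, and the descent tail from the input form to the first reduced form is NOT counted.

D = 344, ⌊√D⌋ = 18
descent: ρ → (7,6,-11)  [lands on river]
river: ρ → (-11,16,2)
river: ρ → (2,16,-11)
river: ρ → (-11,6,7)
river: ρ → (7,8,-10)
river: ρ → (-10,12,5)
river: ρ → (5,18,-1)
river: ρ → (-1,18,5)
river: ρ → (5,12,-10)
river: ρ → (-10,8,7)
ρ-cycle length = 10 (tail of 1 descent step not counted)

10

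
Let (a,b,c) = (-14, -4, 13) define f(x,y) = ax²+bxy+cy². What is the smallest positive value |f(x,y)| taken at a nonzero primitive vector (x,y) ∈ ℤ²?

descent: ρ → (13,4,-14)  [lands on river]
river: ρ → (-14,24,3)
river: ρ → (3,24,-14)
river: ρ → (-14,4,13)
river: ρ → (13,22,-5)
river: ρ → (-5,18,21)
river: ρ → (21,24,-2)
river: ρ → (-2,24,21)
river: ρ → (21,18,-5)
river: ρ → (-5,22,13)
closes: descent 1, river 10
min |a| on river = 2

2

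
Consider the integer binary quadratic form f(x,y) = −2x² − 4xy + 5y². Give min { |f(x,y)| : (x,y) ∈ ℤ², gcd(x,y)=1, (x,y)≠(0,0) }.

descent: ρ → (5,4,-2)  [lands on river]
river: ρ → (-2,4,5)
river: ρ → (5,6,-1)
river: ρ → (-1,6,5)
closes: descent 1, river 4
min |a| on river = 1

1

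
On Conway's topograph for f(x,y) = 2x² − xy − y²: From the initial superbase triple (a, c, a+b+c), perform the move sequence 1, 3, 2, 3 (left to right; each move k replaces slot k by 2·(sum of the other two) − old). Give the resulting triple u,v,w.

start (2,-1,0) = (f(1,0),f(0,1),f(1,1))
replace slot 1: 2·((-1)+0) − 2 = -4 → (-4,-1,0)
replace slot 3: 2·((-4)+(-1)) − 0 = -10 → (-4,-1,-10)
replace slot 2: 2·((-4)+(-10)) − (-1) = -27 → (-4,-27,-10)
replace slot 3: 2·((-4)+(-27)) − (-10) = -52 → (-4,-27,-52)

-4,-27,-52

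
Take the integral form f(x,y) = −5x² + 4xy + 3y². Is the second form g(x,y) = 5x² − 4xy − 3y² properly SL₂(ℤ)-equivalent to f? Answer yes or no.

D₁ = 76, D₂ = 76
river cycle of f (length 6): (3, 8, -1), (-1, 8, 3), (3, 4, -5), (-5, 6, 2), (2, 6, -5), (-5, 4, 3)
river cycle of g (length 6): (-3, 4, 5), (5, 6, -2), (-2, 6, 5), (5, 4, -3), (-3, 8, 1), (1, 8, -3)
cycles differ ⇒ inequivalent

no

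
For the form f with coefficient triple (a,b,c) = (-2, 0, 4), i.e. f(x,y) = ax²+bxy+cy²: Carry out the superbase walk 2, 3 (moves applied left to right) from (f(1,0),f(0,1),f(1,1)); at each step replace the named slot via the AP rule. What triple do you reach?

start (-2,4,2) = (f(1,0),f(0,1),f(1,1))
replace slot 2: 2·((-2)+2) − 4 = -4 → (-2,-4,2)
replace slot 3: 2·((-2)+(-4)) − 2 = -14 → (-2,-4,-14)

-2,-4,-14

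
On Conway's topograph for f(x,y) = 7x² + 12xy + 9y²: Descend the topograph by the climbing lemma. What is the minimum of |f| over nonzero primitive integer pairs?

translate: b→-2 (≡12 mod 14), so (7,12,9)→(7,-2,4)
flip: (7,-2,4)→(4,2,7)
reduced (well bottom): (4,2,7) with a≤c, −a<b≤a
well minimum = a = 4

4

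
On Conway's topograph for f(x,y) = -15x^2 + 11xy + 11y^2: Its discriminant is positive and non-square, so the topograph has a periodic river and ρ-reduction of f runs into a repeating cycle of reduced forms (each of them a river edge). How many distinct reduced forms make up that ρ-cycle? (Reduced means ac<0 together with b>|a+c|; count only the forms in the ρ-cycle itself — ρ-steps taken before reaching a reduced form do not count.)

D = 781, ⌊√D⌋ = 27
river: ρ → (11,11,-15)
river: ρ → (-15,19,7)
river: ρ → (7,23,-9)
river: ρ → (-9,13,17)
river: ρ → (17,21,-5)
river: ρ → (-5,19,21)
river: ρ → (21,23,-3)
river: ρ → (-3,25,13)
river: ρ → (13,27,-1)
river: ρ → (-1,27,13)
river: ρ → (13,25,-3)
river: ρ → (-3,23,21)
river: ρ → (21,19,-5)
river: ρ → (-5,21,17)
river: ρ → (17,13,-9)
river: ρ → (-9,23,7)
river: ρ → (7,19,-15)
river: ρ → (-15,11,11)
ρ-cycle length = 18 (tail of 0 descent steps not counted)

18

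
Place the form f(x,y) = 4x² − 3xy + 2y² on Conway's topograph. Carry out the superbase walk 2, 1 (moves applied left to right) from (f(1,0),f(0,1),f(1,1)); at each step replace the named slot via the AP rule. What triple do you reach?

start (4,2,3) = (f(1,0),f(0,1),f(1,1))
replace slot 2: 2·(4+3) − 2 = 12 → (4,12,3)
replace slot 1: 2·(12+3) − 4 = 26 → (26,12,3)

26,12,3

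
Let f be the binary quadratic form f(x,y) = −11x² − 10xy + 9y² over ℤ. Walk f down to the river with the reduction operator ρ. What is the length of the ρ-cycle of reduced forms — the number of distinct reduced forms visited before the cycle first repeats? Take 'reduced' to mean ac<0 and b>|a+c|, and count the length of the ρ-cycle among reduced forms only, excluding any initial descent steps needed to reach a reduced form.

D = 496, ⌊√D⌋ = 22
descent: ρ → (9,10,-11)  [lands on river]
river: ρ → (-11,12,8)
river: ρ → (8,20,-3)
river: ρ → (-3,22,1)
river: ρ → (1,22,-3)
river: ρ → (-3,20,8)
river: ρ → (8,12,-11)
river: ρ → (-11,10,9)
river: ρ → (9,8,-12)
river: ρ → (-12,16,5)
river: ρ → (5,14,-15)
river: ρ → (-15,16,4)
river: ρ → (4,16,-15)
river: ρ → (-15,14,5)
river: ρ → (5,16,-12)
river: ρ → (-12,8,9)
ρ-cycle length = 16 (tail of 1 descent step not counted)

16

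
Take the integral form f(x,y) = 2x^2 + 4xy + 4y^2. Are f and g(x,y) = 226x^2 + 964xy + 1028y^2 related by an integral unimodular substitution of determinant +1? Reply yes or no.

D₁ = -16, D₂ = -16
f: translate: b→0 (≡4 mod 4), so (2,4,4)→(2,0,2)
f: reduced (well bottom): (2,0,2) with a≤c, −a<b≤a
g: translate: b→60 (≡964 mod 452), so (226,964,1028)→(226,60,4)
g: flip: (226,60,4)→(4,-60,226)
g: translate: b→4 (≡-60 mod 8), so (4,-60,226)→(4,4,2)
g: flip: (4,4,2)→(2,-4,4)
g: translate: b→0 (≡-4 mod 4), so (2,-4,4)→(2,0,2)
g: reduced (well bottom): (2,0,2) with a≤c, −a<b≤a
reduced forms (2, 0, 2) vs (2, 0, 2) ⇒ equivalent

yes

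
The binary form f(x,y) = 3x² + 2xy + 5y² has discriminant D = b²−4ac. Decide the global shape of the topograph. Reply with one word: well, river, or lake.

D = b²−4ac = 2² − 4·3·5 = -56
D < 0 ⇒ definite ⇒ every region one sign ⇒ single well

well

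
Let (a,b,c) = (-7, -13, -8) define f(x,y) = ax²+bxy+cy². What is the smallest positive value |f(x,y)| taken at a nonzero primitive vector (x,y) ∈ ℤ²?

translate: b→-1 (≡13 mod 14), so (7,13,8)→(7,-1,2)
flip: (7,-1,2)→(2,1,7)
reduced (well bottom): (2,1,7) with a≤c, −a<b≤a
well minimum |f| = |-2| = 2 (negative-definite)

2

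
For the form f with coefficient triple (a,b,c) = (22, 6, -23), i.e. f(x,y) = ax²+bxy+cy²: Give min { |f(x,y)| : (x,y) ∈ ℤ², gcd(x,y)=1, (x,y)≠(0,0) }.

river: ρ → (-23,40,5)
river: ρ → (5,40,-23)
river: ρ → (-23,6,22)
river: ρ → (22,38,-7)
river: ρ → (-7,32,37)
river: ρ → (37,42,-2)
river: ρ → (-2,42,37)
river: ρ → (37,32,-7)
river: ρ → (-7,38,22)
river: ρ → (22,6,-23)
closes: descent 0, river 10
min |a| on river = 2

2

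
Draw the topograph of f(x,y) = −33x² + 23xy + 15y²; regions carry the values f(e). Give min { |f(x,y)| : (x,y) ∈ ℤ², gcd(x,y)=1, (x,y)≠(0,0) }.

river: ρ → (15,37,-19)
river: ρ → (-19,39,13)
river: ρ → (13,39,-19)
river: ρ → (-19,37,15)
river: ρ → (15,23,-33)
river: ρ → (-33,43,5)
river: ρ → (5,47,-15)
river: ρ → (-15,43,11)
river: ρ → (11,45,-11)
river: ρ → (-11,43,15)
river: ρ → (15,47,-5)
river: ρ → (-5,43,33)
river: ρ → (33,23,-15)
river: ρ → (-15,37,19)
river: ρ → (19,39,-13)
river: ρ → (-13,39,19)
river: ρ → (19,37,-15)
river: ρ → (-15,23,33)
river: ρ → (33,43,-5)
river: ρ → (-5,47,15)
river: ρ → (15,43,-11)
river: ρ → (-11,45,11)
river: ρ → (11,43,-15)
river: ρ → (-15,47,5)
river: ρ → (5,43,-33)
river: ρ → (-33,23,15)
closes: descent 0, river 26
min |a| on river = 5

5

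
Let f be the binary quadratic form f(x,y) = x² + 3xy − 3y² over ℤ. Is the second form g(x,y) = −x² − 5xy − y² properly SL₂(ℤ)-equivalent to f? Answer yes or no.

D₁ = 21, D₂ = 21
river cycle of f (length 2): (-3, 3, 1), (1, 3, -3)
river cycle of g (length 2): (-1, 3, 3), (3, 3, -1)
cycles differ ⇒ inequivalent

no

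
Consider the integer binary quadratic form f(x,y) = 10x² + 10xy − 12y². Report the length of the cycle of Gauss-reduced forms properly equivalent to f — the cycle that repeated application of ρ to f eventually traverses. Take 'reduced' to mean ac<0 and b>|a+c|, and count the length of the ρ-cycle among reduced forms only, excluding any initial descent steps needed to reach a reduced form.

D = 580, ⌊√D⌋ = 24
river: ρ → (-12,14,8)
river: ρ → (8,18,-8)
river: ρ → (-8,14,12)
river: ρ → (12,10,-10)
river: ρ → (-10,10,12)
river: ρ → (12,14,-8)
river: ρ → (-8,18,8)
river: ρ → (8,14,-12)
river: ρ → (-12,10,10)
river: ρ → (10,10,-12)
ρ-cycle length = 10 (tail of 0 descent steps not counted)

10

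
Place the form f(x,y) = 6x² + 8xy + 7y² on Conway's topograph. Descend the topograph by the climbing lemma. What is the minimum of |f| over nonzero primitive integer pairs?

translate: b→-4 (≡8 mod 12), so (6,8,7)→(6,-4,5)
flip: (6,-4,5)→(5,4,6)
reduced (well bottom): (5,4,6) with a≤c, −a<b≤a
well minimum = a = 5

5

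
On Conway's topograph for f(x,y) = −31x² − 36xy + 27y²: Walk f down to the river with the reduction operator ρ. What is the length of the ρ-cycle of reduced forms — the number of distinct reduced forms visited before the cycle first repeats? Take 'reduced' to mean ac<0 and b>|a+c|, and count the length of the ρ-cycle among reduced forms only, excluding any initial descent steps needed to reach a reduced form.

D = 4644, ⌊√D⌋ = 68
descent: ρ → (27,36,-31)  [lands on river]
river: ρ → (-31,26,32)
river: ρ → (32,38,-25)
river: ρ → (-25,62,8)
river: ρ → (8,66,-9)
river: ρ → (-9,60,29)
river: ρ → (29,56,-13)
river: ρ → (-13,48,45)
river: ρ → (45,42,-16)
river: ρ → (-16,54,27)
river: ρ → (27,54,-16)
river: ρ → (-16,42,45)
river: ρ → (45,48,-13)
river: ρ → (-13,56,29)
river: ρ → (29,60,-9)
river: ρ → (-9,66,8)
river: ρ → (8,62,-25)
river: ρ → (-25,38,32)
river: ρ → (32,26,-31)
river: ρ → (-31,36,27)
river: ρ → (27,18,-40)
river: ρ → (-40,62,5)
river: ρ → (5,68,-1)
river: ρ → (-1,68,5)
river: ρ → (5,62,-40)
river: ρ → (-40,18,27)
ρ-cycle length = 26 (tail of 1 descent step not counted)

26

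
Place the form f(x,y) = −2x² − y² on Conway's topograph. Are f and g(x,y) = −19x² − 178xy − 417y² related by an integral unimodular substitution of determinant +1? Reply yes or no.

D₁ = -8, D₂ = -8
f is negative-definite; reduce −f:
−f: flip: (2,0,1)→(1,0,2)
−f: reduced (well bottom): (1,0,2) with a≤c, −a<b≤a
flip sign back: reduced form of f is (-1,0,-2)
g is negative-definite; reduce −g:
−g: translate: b→-12 (≡178 mod 38), so (19,178,417)→(19,-12,2)
−g: flip: (19,-12,2)→(2,12,19)
−g: translate: b→0 (≡12 mod 4), so (2,12,19)→(2,0,1)
−g: flip: (2,0,1)→(1,0,2)
−g: reduced (well bottom): (1,0,2) with a≤c, −a<b≤a
flip sign back: reduced form of g is (-1,0,-2)
reduced forms (-1, 0, -2) vs (-1, 0, -2) ⇒ equivalent

yes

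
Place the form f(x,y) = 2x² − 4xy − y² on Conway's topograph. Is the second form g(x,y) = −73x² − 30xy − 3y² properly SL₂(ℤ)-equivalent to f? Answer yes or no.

D₁ = 24, D₂ = 24
river cycle of f (length 2): (-1, 4, 2), (2, 4, -1)
river cycle of g (length 2): (2, 4, -1), (-1, 4, 2)
cycles coincide ⇒ equivalent

yes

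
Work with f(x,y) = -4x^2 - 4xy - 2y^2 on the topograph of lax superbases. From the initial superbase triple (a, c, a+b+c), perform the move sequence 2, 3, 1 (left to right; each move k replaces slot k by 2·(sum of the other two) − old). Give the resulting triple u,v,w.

start (-4,-2,-10) = (f(1,0),f(0,1),f(1,1))
replace slot 2: 2·((-4)+(-10)) − (-2) = -26 → (-4,-26,-10)
replace slot 3: 2·((-4)+(-26)) − (-10) = -50 → (-4,-26,-50)
replace slot 1: 2·((-26)+(-50)) − (-4) = -148 → (-148,-26,-50)

-148,-26,-50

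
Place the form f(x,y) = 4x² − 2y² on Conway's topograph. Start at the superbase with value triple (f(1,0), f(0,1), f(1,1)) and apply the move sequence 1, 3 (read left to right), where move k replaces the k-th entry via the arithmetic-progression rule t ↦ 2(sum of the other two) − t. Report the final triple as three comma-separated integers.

start (4,-2,2) = (f(1,0),f(0,1),f(1,1))
replace slot 1: 2·((-2)+2) − 4 = -4 → (-4,-2,2)
replace slot 3: 2·((-4)+(-2)) − 2 = -14 → (-4,-2,-14)

-4,-2,-14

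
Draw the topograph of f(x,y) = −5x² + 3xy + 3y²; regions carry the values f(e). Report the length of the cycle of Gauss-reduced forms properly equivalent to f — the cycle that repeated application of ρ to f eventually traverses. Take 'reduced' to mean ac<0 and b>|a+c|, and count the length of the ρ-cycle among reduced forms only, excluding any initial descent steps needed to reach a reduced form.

D = 69, ⌊√D⌋ = 8
river: ρ → (3,3,-5)
river: ρ → (-5,7,1)
river: ρ → (1,7,-5)
river: ρ → (-5,3,3)
ρ-cycle length = 4 (tail of 0 descent steps not counted)

4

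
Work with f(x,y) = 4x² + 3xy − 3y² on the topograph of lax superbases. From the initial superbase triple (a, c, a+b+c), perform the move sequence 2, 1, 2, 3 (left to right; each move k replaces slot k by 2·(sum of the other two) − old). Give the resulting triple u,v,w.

start (4,-3,4) = (f(1,0),f(0,1),f(1,1))
replace slot 2: 2·(4+4) − (-3) = 19 → (4,19,4)
replace slot 1: 2·(19+4) − 4 = 42 → (42,19,4)
replace slot 2: 2·(42+4) − 19 = 73 → (42,73,4)
replace slot 3: 2·(42+73) − 4 = 226 → (42,73,226)

42,73,226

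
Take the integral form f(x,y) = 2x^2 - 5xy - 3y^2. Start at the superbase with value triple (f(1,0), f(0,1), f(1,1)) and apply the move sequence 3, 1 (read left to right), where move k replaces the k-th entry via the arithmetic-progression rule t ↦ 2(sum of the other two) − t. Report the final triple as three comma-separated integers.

start (2,-3,-6) = (f(1,0),f(0,1),f(1,1))
replace slot 3: 2·(2+(-3)) − (-6) = 4 → (2,-3,4)
replace slot 1: 2·((-3)+4) − 2 = 0 → (0,-3,4)

0,-3,4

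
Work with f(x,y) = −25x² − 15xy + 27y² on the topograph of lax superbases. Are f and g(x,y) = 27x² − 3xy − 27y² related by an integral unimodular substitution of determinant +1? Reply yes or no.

D₁ = 2925, D₂ = 2925
river cycle of f (length 12): (27, 15, -25), (-25, 35, 17), (17, 33, -27), (-27, 21, 23), (23, 25, -25), (-25, 25, 23), (23, 21, -27), (-27, 33, 17), (17, 35, -25), (-25, 15, 27), … (2 more)
river cycle of g (length 6): (-27, 3, 27), (27, 51, -3), (-3, 51, 27), (27, 3, -27), (-27, 51, 3), (3, 51, -27)
cycles differ ⇒ inequivalent

no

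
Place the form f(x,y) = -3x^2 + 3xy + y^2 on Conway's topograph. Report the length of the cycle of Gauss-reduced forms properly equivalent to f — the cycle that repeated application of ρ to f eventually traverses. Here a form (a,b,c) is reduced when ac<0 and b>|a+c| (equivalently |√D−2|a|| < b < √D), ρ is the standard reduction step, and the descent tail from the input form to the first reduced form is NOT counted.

D = 21, ⌊√D⌋ = 4
river: ρ → (1,3,-3)
river: ρ → (-3,3,1)
ρ-cycle length = 2 (tail of 0 descent steps not counted)

2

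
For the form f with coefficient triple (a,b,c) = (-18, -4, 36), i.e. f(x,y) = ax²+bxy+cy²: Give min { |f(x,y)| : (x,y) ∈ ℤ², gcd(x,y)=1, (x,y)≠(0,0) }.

descent: ρ → (36,4,-18)
descent: ρ → (-18,32,22)  [lands on river]
river: ρ → (22,12,-28)
river: ρ → (-28,44,6)
river: ρ → (6,40,-42)
river: ρ → (-42,44,4)
river: ρ → (4,44,-42)
river: ρ → (-42,40,6)
river: ρ → (6,44,-28)
river: ρ → (-28,12,22)
river: ρ → (22,32,-18)
river: ρ → (-18,40,14)
river: ρ → (14,44,-12)
river: ρ → (-12,28,38)
river: ρ → (38,48,-2)
river: ρ → (-2,48,38)
river: ρ → (38,28,-12)
river: ρ → (-12,44,14)
river: ρ → (14,40,-18)
closes: descent 2, river 18
min |a| on river = 2

2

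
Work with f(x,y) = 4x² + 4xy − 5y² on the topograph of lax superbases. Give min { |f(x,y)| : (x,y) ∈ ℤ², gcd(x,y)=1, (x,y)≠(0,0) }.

river: ρ → (-5,6,3)
river: ρ → (3,6,-5)
river: ρ → (-5,4,4)
river: ρ → (4,4,-5)
closes: descent 0, river 4
min |a| on river = 3

3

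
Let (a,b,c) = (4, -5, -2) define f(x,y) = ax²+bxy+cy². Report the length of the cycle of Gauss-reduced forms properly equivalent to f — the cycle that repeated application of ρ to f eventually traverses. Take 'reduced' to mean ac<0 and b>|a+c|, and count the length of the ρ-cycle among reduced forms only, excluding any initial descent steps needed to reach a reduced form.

D = 57, ⌊√D⌋ = 7
descent: ρ → (-2,5,4)  [lands on river]
river: ρ → (4,3,-3)
river: ρ → (-3,3,4)
river: ρ → (4,5,-2)
river: ρ → (-2,7,1)
river: ρ → (1,7,-2)
ρ-cycle length = 6 (tail of 1 descent step not counted)

6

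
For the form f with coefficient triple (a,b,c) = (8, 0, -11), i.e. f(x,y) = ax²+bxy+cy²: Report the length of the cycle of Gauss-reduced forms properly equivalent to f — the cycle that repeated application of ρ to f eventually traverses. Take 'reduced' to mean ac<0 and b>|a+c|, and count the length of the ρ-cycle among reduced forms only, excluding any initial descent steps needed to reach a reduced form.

D = 352, ⌊√D⌋ = 18
descent: ρ → (-11,0,8)
descent: ρ → (8,16,-3)  [lands on river]
river: ρ → (-3,14,13)
river: ρ → (13,12,-4)
river: ρ → (-4,12,13)
river: ρ → (13,14,-3)
river: ρ → (-3,16,8)
ρ-cycle length = 6 (tail of 2 descent steps not counted)

6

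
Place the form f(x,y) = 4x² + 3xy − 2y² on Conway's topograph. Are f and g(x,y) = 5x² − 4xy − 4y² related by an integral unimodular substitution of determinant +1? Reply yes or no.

D₁ = 41, D₂ = 96
discriminants differ ⇒ not SL₂(ℤ)-equivalent

no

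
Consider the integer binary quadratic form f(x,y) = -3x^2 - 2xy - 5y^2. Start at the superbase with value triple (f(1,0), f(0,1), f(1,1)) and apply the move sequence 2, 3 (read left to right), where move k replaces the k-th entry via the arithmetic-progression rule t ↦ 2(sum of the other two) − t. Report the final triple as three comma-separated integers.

start (-3,-5,-10) = (f(1,0),f(0,1),f(1,1))
replace slot 2: 2·((-3)+(-10)) − (-5) = -21 → (-3,-21,-10)
replace slot 3: 2·((-3)+(-21)) − (-10) = -38 → (-3,-21,-38)

-3,-21,-38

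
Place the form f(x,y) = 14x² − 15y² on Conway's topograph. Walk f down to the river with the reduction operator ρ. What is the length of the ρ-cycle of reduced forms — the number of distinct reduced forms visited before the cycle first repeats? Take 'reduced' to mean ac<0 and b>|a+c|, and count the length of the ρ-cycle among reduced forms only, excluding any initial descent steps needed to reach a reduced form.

D = 840, ⌊√D⌋ = 28
descent: ρ → (-15,0,14)
descent: ρ → (14,28,-1)  [lands on river]
river: ρ → (-1,28,14)
ρ-cycle length = 2 (tail of 2 descent steps not counted)

2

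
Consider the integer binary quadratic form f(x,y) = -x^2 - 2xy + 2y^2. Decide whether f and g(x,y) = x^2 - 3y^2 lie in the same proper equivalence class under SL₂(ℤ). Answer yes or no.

D₁ = 12, D₂ = 12
river cycle of f (length 2): (2, 2, -1), (-1, 2, 2)
river cycle of g (length 2): (1, 2, -2), (-2, 2, 1)
cycles differ ⇒ inequivalent

no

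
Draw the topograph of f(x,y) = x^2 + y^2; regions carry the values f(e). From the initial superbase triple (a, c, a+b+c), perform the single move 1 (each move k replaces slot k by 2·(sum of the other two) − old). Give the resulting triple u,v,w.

start (1,1,2) = (f(1,0),f(0,1),f(1,1))
replace slot 1: 2·(1+2) − 1 = 5 → (5,1,2)

5,1,2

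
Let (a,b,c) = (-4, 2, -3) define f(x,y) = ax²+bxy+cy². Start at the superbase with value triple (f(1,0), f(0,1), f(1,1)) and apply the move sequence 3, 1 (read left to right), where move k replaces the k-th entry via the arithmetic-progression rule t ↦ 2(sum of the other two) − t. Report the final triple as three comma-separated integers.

start (-4,-3,-5) = (f(1,0),f(0,1),f(1,1))
replace slot 3: 2·((-4)+(-3)) − (-5) = -9 → (-4,-3,-9)
replace slot 1: 2·((-3)+(-9)) − (-4) = -20 → (-20,-3,-9)

-20,-3,-9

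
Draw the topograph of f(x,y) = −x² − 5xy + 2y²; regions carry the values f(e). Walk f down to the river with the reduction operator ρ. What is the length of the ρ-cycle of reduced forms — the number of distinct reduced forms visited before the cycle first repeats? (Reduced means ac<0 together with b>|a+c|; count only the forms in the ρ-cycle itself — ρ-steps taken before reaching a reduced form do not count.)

D = 33, ⌊√D⌋ = 5
descent: ρ → (2,5,-1)  [lands on river]
river: ρ → (-1,5,2)
river: ρ → (2,3,-3)
river: ρ → (-3,3,2)
ρ-cycle length = 4 (tail of 1 descent step not counted)

4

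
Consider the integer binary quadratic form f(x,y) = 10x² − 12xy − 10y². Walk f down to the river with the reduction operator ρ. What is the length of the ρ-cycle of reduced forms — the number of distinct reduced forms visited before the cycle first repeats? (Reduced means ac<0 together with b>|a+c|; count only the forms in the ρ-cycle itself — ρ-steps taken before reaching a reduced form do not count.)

D = 544, ⌊√D⌋ = 23
descent: ρ → (-10,12,10)  [lands on river]
river: ρ → (10,8,-12)
river: ρ → (-12,16,6)
river: ρ → (6,20,-6)
river: ρ → (-6,16,12)
river: ρ → (12,8,-10)
ρ-cycle length = 6 (tail of 1 descent step not counted)

6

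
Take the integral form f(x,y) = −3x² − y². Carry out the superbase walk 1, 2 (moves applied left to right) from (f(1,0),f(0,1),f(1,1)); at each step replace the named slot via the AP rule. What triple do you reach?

start (-3,-1,-4) = (f(1,0),f(0,1),f(1,1))
replace slot 1: 2·((-1)+(-4)) − (-3) = -7 → (-7,-1,-4)
replace slot 2: 2·((-7)+(-4)) − (-1) = -21 → (-7,-21,-4)

-7,-21,-4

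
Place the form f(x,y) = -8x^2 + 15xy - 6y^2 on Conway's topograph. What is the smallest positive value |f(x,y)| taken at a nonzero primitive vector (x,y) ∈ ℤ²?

descent: ρ → (-6,-3,1)
descent: ρ → (1,5,-2)  [lands on river]
river: ρ → (-2,3,3)
river: ρ → (3,3,-2)
river: ρ → (-2,5,1)
closes: descent 2, river 4
min |a| on river = 1

1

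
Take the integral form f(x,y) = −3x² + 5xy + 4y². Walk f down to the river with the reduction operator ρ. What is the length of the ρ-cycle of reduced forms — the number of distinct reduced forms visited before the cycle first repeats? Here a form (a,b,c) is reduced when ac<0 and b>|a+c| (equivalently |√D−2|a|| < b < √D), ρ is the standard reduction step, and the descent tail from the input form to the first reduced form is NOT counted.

D = 73, ⌊√D⌋ = 8
river: ρ → (4,3,-4)
river: ρ → (-4,5,3)
river: ρ → (3,7,-2)
river: ρ → (-2,5,6)
river: ρ → (6,7,-1)
river: ρ → (-1,7,6)
river: ρ → (6,5,-2)
river: ρ → (-2,7,3)
river: ρ → (3,5,-4)
river: ρ → (-4,3,4)
river: ρ → (4,5,-3)
river: ρ → (-3,7,2)
river: ρ → (2,5,-6)
river: ρ → (-6,7,1)
river: ρ → (1,7,-6)
river: ρ → (-6,5,2)
river: ρ → (2,7,-3)
river: ρ → (-3,5,4)
ρ-cycle length = 18 (tail of 0 descent steps not counted)

18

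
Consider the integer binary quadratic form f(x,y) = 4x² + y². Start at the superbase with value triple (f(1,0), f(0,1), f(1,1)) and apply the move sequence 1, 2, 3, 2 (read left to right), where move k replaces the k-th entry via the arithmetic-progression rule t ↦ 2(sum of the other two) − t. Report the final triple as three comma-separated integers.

start (4,1,5) = (f(1,0),f(0,1),f(1,1))
replace slot 1: 2·(1+5) − 4 = 8 → (8,1,5)
replace slot 2: 2·(8+5) − 1 = 25 → (8,25,5)
replace slot 3: 2·(8+25) − 5 = 61 → (8,25,61)
replace slot 2: 2·(8+61) − 25 = 113 → (8,113,61)

8,113,61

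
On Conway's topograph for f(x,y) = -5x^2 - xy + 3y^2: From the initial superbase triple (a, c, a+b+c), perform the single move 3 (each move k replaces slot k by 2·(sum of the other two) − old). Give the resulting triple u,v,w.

start (-5,3,-3) = (f(1,0),f(0,1),f(1,1))
replace slot 3: 2·((-5)+3) − (-3) = -1 → (-5,3,-1)

-5,3,-1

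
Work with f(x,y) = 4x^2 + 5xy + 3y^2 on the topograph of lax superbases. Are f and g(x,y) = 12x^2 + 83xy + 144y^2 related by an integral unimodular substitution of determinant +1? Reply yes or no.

D₁ = -23, D₂ = -23
f: translate: b→-3 (≡5 mod 8), so (4,5,3)→(4,-3,2)
f: flip: (4,-3,2)→(2,3,4)
f: translate: b→-1 (≡3 mod 4), so (2,3,4)→(2,-1,3)
f: reduced (well bottom): (2,-1,3) with a≤c, −a<b≤a
g: translate: b→11 (≡83 mod 24), so (12,83,144)→(12,11,3)
g: flip: (12,11,3)→(3,-11,12)
g: translate: b→1 (≡-11 mod 6), so (3,-11,12)→(3,1,2)
g: flip: (3,1,2)→(2,-1,3)
g: reduced (well bottom): (2,-1,3) with a≤c, −a<b≤a
reduced forms (2, -1, 3) vs (2, -1, 3) ⇒ equivalent

yes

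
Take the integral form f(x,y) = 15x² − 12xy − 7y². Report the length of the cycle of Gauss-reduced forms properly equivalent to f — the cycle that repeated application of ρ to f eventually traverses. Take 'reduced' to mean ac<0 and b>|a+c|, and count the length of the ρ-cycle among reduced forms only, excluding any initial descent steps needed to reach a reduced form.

D = 564, ⌊√D⌋ = 23
descent: ρ → (-7,12,15)  [lands on river]
river: ρ → (15,18,-4)
river: ρ → (-4,22,5)
river: ρ → (5,18,-12)
river: ρ → (-12,6,11)
river: ρ → (11,16,-7)
ρ-cycle length = 6 (tail of 1 descent step not counted)

6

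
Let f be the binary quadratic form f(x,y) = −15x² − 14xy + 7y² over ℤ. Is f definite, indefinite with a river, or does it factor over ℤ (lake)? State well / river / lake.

D = b²−4ac = (-14)² − 4·(-15)·7 = 616
D > 0 non-square ⇒ indefinite ⇒ periodic river

river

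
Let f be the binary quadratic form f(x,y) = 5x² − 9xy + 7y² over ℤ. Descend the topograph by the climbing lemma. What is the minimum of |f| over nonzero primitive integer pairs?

translate: b→1 (≡-9 mod 10), so (5,-9,7)→(5,1,3)
flip: (5,1,3)→(3,-1,5)
reduced (well bottom): (3,-1,5) with a≤c, −a<b≤a
well minimum = a = 3

3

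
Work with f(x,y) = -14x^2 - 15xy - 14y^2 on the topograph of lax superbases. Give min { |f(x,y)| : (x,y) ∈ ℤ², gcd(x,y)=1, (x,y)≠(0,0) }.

translate: b→-13 (≡15 mod 28), so (14,15,14)→(14,-13,13)
flip: (14,-13,13)→(13,13,14)
reduced (well bottom): (13,13,14) with a≤c, −a<b≤a
well minimum |f| = |-13| = 13 (negative-definite)

13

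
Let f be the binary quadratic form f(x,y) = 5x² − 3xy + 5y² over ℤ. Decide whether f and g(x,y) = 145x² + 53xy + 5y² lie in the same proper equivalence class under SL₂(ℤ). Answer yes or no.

D₁ = -91, D₂ = -91
f: flip: (5,-3,5)→(5,3,5)
f: reduced (well bottom): (5,3,5) with a≤c, −a<b≤a
g: flip: (145,53,5)→(5,-53,145)
g: translate: b→-3 (≡-53 mod 10), so (5,-53,145)→(5,-3,5)
g: flip: (5,-3,5)→(5,3,5)
g: reduced (well bottom): (5,3,5) with a≤c, −a<b≤a
reduced forms (5, 3, 5) vs (5, 3, 5) ⇒ equivalent

yes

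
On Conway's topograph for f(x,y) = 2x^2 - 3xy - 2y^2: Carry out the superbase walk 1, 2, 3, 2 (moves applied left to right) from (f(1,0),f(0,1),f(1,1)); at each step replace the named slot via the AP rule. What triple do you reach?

start (2,-2,-3) = (f(1,0),f(0,1),f(1,1))
replace slot 1: 2·((-2)+(-3)) − 2 = -12 → (-12,-2,-3)
replace slot 2: 2·((-12)+(-3)) − (-2) = -28 → (-12,-28,-3)
replace slot 3: 2·((-12)+(-28)) − (-3) = -77 → (-12,-28,-77)
replace slot 2: 2·((-12)+(-77)) − (-28) = -150 → (-12,-150,-77)

-12,-150,-77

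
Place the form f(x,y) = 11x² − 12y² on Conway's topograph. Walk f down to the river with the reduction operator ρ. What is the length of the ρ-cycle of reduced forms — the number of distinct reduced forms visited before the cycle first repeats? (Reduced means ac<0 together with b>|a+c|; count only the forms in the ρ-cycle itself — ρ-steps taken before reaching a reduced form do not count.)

D = 528, ⌊√D⌋ = 22
descent: ρ → (-12,0,11)
descent: ρ → (11,22,-1)  [lands on river]
river: ρ → (-1,22,11)
ρ-cycle length = 2 (tail of 2 descent steps not counted)

2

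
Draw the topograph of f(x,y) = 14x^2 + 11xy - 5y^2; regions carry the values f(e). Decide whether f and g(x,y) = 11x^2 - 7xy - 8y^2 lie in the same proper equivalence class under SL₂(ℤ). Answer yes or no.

D₁ = 401, D₂ = 401
river cycle of f (length 6): (-5, 19, 2), (2, 17, -14), (-14, 11, 5), (5, 19, -2), (-2, 17, 14), (14, 11, -5)
river cycle of g (length 10): (-8, 7, 11), (11, 15, -4), (-4, 17, 7), (7, 11, -10), (-10, 9, 8), (8, 7, -11), (-11, 15, 4), (4, 17, -7), (-7, 11, 10), (10, 9, -8)
cycles differ ⇒ inequivalent

no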